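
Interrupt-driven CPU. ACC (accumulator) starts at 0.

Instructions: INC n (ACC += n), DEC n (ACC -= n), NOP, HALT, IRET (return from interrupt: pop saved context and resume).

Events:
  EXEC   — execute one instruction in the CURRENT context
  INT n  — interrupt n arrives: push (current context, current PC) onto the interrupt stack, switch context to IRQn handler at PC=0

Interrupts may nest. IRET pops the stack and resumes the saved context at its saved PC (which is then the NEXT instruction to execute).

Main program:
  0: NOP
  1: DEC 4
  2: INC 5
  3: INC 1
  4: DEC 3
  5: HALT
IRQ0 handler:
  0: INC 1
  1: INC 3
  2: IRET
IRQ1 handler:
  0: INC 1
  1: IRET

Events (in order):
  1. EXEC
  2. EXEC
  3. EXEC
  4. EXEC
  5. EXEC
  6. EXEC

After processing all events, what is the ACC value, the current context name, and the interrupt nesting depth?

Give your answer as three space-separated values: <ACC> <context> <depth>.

Event 1 (EXEC): [MAIN] PC=0: NOP
Event 2 (EXEC): [MAIN] PC=1: DEC 4 -> ACC=-4
Event 3 (EXEC): [MAIN] PC=2: INC 5 -> ACC=1
Event 4 (EXEC): [MAIN] PC=3: INC 1 -> ACC=2
Event 5 (EXEC): [MAIN] PC=4: DEC 3 -> ACC=-1
Event 6 (EXEC): [MAIN] PC=5: HALT

Answer: -1 MAIN 0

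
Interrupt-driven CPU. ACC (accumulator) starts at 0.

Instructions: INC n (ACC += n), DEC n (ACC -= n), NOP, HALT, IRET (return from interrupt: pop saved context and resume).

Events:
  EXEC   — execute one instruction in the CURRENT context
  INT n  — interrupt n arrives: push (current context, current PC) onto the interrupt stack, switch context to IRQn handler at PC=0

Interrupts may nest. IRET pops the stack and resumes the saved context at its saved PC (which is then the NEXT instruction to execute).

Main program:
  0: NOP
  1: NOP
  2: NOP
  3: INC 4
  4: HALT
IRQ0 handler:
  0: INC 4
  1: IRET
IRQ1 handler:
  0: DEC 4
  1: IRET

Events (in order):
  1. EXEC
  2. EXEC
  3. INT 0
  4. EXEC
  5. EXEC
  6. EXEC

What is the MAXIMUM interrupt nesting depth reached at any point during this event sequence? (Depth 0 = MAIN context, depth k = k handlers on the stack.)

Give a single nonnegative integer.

Answer: 1

Derivation:
Event 1 (EXEC): [MAIN] PC=0: NOP [depth=0]
Event 2 (EXEC): [MAIN] PC=1: NOP [depth=0]
Event 3 (INT 0): INT 0 arrives: push (MAIN, PC=2), enter IRQ0 at PC=0 (depth now 1) [depth=1]
Event 4 (EXEC): [IRQ0] PC=0: INC 4 -> ACC=4 [depth=1]
Event 5 (EXEC): [IRQ0] PC=1: IRET -> resume MAIN at PC=2 (depth now 0) [depth=0]
Event 6 (EXEC): [MAIN] PC=2: NOP [depth=0]
Max depth observed: 1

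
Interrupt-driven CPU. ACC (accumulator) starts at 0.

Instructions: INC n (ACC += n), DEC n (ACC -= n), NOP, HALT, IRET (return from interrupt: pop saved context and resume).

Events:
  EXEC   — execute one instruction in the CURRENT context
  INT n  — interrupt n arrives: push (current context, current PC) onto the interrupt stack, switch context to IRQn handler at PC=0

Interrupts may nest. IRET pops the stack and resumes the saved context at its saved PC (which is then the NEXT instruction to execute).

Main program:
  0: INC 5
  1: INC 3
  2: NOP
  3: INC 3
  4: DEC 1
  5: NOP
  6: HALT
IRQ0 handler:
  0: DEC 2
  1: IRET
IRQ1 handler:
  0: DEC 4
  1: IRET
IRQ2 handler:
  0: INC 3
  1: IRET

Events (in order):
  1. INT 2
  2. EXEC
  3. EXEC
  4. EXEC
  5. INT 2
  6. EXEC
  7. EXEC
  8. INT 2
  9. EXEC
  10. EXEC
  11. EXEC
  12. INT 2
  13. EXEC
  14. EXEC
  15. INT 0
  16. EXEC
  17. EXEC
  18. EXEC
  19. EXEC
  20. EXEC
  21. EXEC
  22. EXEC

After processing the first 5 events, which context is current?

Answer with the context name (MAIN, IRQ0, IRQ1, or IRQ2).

Answer: IRQ2

Derivation:
Event 1 (INT 2): INT 2 arrives: push (MAIN, PC=0), enter IRQ2 at PC=0 (depth now 1)
Event 2 (EXEC): [IRQ2] PC=0: INC 3 -> ACC=3
Event 3 (EXEC): [IRQ2] PC=1: IRET -> resume MAIN at PC=0 (depth now 0)
Event 4 (EXEC): [MAIN] PC=0: INC 5 -> ACC=8
Event 5 (INT 2): INT 2 arrives: push (MAIN, PC=1), enter IRQ2 at PC=0 (depth now 1)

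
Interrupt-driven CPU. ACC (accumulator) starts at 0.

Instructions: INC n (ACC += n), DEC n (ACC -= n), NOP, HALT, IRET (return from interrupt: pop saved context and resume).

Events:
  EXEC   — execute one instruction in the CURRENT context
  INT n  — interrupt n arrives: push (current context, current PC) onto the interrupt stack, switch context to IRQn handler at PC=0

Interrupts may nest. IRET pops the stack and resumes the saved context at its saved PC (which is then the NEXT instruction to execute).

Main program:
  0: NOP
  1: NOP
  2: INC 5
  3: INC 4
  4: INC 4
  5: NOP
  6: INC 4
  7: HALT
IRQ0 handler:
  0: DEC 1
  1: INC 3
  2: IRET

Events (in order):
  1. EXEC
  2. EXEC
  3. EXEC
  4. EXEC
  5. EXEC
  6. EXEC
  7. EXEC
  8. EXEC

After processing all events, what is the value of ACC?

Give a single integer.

Answer: 17

Derivation:
Event 1 (EXEC): [MAIN] PC=0: NOP
Event 2 (EXEC): [MAIN] PC=1: NOP
Event 3 (EXEC): [MAIN] PC=2: INC 5 -> ACC=5
Event 4 (EXEC): [MAIN] PC=3: INC 4 -> ACC=9
Event 5 (EXEC): [MAIN] PC=4: INC 4 -> ACC=13
Event 6 (EXEC): [MAIN] PC=5: NOP
Event 7 (EXEC): [MAIN] PC=6: INC 4 -> ACC=17
Event 8 (EXEC): [MAIN] PC=7: HALT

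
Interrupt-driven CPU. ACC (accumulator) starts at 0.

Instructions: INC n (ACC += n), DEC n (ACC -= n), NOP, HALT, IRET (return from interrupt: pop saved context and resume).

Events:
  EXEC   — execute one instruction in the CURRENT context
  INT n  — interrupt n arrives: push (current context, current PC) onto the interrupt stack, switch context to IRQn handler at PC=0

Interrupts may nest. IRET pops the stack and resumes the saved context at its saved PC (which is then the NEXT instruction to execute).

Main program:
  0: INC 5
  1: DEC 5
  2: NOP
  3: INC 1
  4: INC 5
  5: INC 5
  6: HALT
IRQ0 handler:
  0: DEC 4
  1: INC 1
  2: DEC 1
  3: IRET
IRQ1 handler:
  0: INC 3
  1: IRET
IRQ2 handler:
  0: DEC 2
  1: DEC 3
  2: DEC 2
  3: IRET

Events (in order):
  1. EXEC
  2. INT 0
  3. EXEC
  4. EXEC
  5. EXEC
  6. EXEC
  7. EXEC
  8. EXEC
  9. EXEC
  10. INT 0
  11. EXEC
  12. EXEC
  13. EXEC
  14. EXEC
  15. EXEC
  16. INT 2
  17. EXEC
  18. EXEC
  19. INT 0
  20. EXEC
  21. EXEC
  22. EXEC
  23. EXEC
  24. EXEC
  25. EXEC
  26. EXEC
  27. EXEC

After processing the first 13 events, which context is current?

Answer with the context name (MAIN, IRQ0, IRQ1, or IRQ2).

Answer: IRQ0

Derivation:
Event 1 (EXEC): [MAIN] PC=0: INC 5 -> ACC=5
Event 2 (INT 0): INT 0 arrives: push (MAIN, PC=1), enter IRQ0 at PC=0 (depth now 1)
Event 3 (EXEC): [IRQ0] PC=0: DEC 4 -> ACC=1
Event 4 (EXEC): [IRQ0] PC=1: INC 1 -> ACC=2
Event 5 (EXEC): [IRQ0] PC=2: DEC 1 -> ACC=1
Event 6 (EXEC): [IRQ0] PC=3: IRET -> resume MAIN at PC=1 (depth now 0)
Event 7 (EXEC): [MAIN] PC=1: DEC 5 -> ACC=-4
Event 8 (EXEC): [MAIN] PC=2: NOP
Event 9 (EXEC): [MAIN] PC=3: INC 1 -> ACC=-3
Event 10 (INT 0): INT 0 arrives: push (MAIN, PC=4), enter IRQ0 at PC=0 (depth now 1)
Event 11 (EXEC): [IRQ0] PC=0: DEC 4 -> ACC=-7
Event 12 (EXEC): [IRQ0] PC=1: INC 1 -> ACC=-6
Event 13 (EXEC): [IRQ0] PC=2: DEC 1 -> ACC=-7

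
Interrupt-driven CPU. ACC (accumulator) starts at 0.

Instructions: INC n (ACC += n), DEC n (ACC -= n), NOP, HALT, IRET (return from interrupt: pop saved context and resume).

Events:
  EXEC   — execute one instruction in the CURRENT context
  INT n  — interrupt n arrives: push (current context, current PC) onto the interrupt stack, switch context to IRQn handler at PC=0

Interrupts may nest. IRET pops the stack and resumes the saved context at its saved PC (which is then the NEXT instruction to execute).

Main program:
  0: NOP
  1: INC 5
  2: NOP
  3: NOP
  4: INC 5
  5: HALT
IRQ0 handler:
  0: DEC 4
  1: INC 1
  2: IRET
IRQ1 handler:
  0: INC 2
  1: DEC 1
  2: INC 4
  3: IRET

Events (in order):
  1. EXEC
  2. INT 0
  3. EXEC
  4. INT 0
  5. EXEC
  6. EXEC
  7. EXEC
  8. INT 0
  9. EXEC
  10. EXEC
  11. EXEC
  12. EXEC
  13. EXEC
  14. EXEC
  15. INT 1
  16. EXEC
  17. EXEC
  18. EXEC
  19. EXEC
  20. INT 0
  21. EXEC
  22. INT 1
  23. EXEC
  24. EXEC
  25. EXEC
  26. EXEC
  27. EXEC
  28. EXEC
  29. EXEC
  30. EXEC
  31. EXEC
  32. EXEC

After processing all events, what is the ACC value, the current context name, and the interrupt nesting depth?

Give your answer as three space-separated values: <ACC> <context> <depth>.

Event 1 (EXEC): [MAIN] PC=0: NOP
Event 2 (INT 0): INT 0 arrives: push (MAIN, PC=1), enter IRQ0 at PC=0 (depth now 1)
Event 3 (EXEC): [IRQ0] PC=0: DEC 4 -> ACC=-4
Event 4 (INT 0): INT 0 arrives: push (IRQ0, PC=1), enter IRQ0 at PC=0 (depth now 2)
Event 5 (EXEC): [IRQ0] PC=0: DEC 4 -> ACC=-8
Event 6 (EXEC): [IRQ0] PC=1: INC 1 -> ACC=-7
Event 7 (EXEC): [IRQ0] PC=2: IRET -> resume IRQ0 at PC=1 (depth now 1)
Event 8 (INT 0): INT 0 arrives: push (IRQ0, PC=1), enter IRQ0 at PC=0 (depth now 2)
Event 9 (EXEC): [IRQ0] PC=0: DEC 4 -> ACC=-11
Event 10 (EXEC): [IRQ0] PC=1: INC 1 -> ACC=-10
Event 11 (EXEC): [IRQ0] PC=2: IRET -> resume IRQ0 at PC=1 (depth now 1)
Event 12 (EXEC): [IRQ0] PC=1: INC 1 -> ACC=-9
Event 13 (EXEC): [IRQ0] PC=2: IRET -> resume MAIN at PC=1 (depth now 0)
Event 14 (EXEC): [MAIN] PC=1: INC 5 -> ACC=-4
Event 15 (INT 1): INT 1 arrives: push (MAIN, PC=2), enter IRQ1 at PC=0 (depth now 1)
Event 16 (EXEC): [IRQ1] PC=0: INC 2 -> ACC=-2
Event 17 (EXEC): [IRQ1] PC=1: DEC 1 -> ACC=-3
Event 18 (EXEC): [IRQ1] PC=2: INC 4 -> ACC=1
Event 19 (EXEC): [IRQ1] PC=3: IRET -> resume MAIN at PC=2 (depth now 0)
Event 20 (INT 0): INT 0 arrives: push (MAIN, PC=2), enter IRQ0 at PC=0 (depth now 1)
Event 21 (EXEC): [IRQ0] PC=0: DEC 4 -> ACC=-3
Event 22 (INT 1): INT 1 arrives: push (IRQ0, PC=1), enter IRQ1 at PC=0 (depth now 2)
Event 23 (EXEC): [IRQ1] PC=0: INC 2 -> ACC=-1
Event 24 (EXEC): [IRQ1] PC=1: DEC 1 -> ACC=-2
Event 25 (EXEC): [IRQ1] PC=2: INC 4 -> ACC=2
Event 26 (EXEC): [IRQ1] PC=3: IRET -> resume IRQ0 at PC=1 (depth now 1)
Event 27 (EXEC): [IRQ0] PC=1: INC 1 -> ACC=3
Event 28 (EXEC): [IRQ0] PC=2: IRET -> resume MAIN at PC=2 (depth now 0)
Event 29 (EXEC): [MAIN] PC=2: NOP
Event 30 (EXEC): [MAIN] PC=3: NOP
Event 31 (EXEC): [MAIN] PC=4: INC 5 -> ACC=8
Event 32 (EXEC): [MAIN] PC=5: HALT

Answer: 8 MAIN 0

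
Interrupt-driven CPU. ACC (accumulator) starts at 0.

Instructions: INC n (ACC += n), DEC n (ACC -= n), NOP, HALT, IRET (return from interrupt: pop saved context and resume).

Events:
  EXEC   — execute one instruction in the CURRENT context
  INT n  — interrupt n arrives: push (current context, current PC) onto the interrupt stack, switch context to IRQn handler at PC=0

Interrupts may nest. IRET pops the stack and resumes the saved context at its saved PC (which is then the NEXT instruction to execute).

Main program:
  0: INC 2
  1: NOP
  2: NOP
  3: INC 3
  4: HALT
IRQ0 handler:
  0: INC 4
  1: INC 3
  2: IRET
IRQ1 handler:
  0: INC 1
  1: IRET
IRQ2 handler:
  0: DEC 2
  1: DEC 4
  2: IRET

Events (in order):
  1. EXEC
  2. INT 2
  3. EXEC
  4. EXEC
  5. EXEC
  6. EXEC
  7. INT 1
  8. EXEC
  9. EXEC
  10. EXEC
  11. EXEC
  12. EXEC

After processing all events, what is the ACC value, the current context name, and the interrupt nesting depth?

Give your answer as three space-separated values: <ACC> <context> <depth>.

Event 1 (EXEC): [MAIN] PC=0: INC 2 -> ACC=2
Event 2 (INT 2): INT 2 arrives: push (MAIN, PC=1), enter IRQ2 at PC=0 (depth now 1)
Event 3 (EXEC): [IRQ2] PC=0: DEC 2 -> ACC=0
Event 4 (EXEC): [IRQ2] PC=1: DEC 4 -> ACC=-4
Event 5 (EXEC): [IRQ2] PC=2: IRET -> resume MAIN at PC=1 (depth now 0)
Event 6 (EXEC): [MAIN] PC=1: NOP
Event 7 (INT 1): INT 1 arrives: push (MAIN, PC=2), enter IRQ1 at PC=0 (depth now 1)
Event 8 (EXEC): [IRQ1] PC=0: INC 1 -> ACC=-3
Event 9 (EXEC): [IRQ1] PC=1: IRET -> resume MAIN at PC=2 (depth now 0)
Event 10 (EXEC): [MAIN] PC=2: NOP
Event 11 (EXEC): [MAIN] PC=3: INC 3 -> ACC=0
Event 12 (EXEC): [MAIN] PC=4: HALT

Answer: 0 MAIN 0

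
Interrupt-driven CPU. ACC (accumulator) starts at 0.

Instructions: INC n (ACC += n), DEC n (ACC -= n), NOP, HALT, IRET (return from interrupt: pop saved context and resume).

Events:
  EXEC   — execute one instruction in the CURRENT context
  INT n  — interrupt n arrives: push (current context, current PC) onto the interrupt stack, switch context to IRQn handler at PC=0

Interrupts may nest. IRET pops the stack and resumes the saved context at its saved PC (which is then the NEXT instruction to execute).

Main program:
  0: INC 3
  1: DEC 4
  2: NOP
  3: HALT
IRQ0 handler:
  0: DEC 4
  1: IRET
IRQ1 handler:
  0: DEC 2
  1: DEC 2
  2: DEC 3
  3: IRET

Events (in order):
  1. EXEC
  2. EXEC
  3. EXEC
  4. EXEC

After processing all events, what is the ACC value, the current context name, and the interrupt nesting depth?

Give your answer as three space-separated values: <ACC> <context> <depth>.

Event 1 (EXEC): [MAIN] PC=0: INC 3 -> ACC=3
Event 2 (EXEC): [MAIN] PC=1: DEC 4 -> ACC=-1
Event 3 (EXEC): [MAIN] PC=2: NOP
Event 4 (EXEC): [MAIN] PC=3: HALT

Answer: -1 MAIN 0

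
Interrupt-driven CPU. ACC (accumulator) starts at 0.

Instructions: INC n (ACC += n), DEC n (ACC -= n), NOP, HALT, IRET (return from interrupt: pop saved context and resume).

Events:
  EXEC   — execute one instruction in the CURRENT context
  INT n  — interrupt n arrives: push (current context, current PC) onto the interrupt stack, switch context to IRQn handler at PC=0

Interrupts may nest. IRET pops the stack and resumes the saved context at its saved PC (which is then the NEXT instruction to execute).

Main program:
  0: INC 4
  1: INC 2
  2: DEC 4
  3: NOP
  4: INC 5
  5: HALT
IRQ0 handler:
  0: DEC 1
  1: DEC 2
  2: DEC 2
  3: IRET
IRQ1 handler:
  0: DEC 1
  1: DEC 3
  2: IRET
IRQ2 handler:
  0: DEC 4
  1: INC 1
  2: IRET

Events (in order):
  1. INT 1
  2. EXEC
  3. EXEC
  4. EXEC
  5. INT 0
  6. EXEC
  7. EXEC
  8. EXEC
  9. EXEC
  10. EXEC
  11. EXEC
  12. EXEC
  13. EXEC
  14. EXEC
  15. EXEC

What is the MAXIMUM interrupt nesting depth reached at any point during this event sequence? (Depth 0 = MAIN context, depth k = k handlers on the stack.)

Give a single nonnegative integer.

Answer: 1

Derivation:
Event 1 (INT 1): INT 1 arrives: push (MAIN, PC=0), enter IRQ1 at PC=0 (depth now 1) [depth=1]
Event 2 (EXEC): [IRQ1] PC=0: DEC 1 -> ACC=-1 [depth=1]
Event 3 (EXEC): [IRQ1] PC=1: DEC 3 -> ACC=-4 [depth=1]
Event 4 (EXEC): [IRQ1] PC=2: IRET -> resume MAIN at PC=0 (depth now 0) [depth=0]
Event 5 (INT 0): INT 0 arrives: push (MAIN, PC=0), enter IRQ0 at PC=0 (depth now 1) [depth=1]
Event 6 (EXEC): [IRQ0] PC=0: DEC 1 -> ACC=-5 [depth=1]
Event 7 (EXEC): [IRQ0] PC=1: DEC 2 -> ACC=-7 [depth=1]
Event 8 (EXEC): [IRQ0] PC=2: DEC 2 -> ACC=-9 [depth=1]
Event 9 (EXEC): [IRQ0] PC=3: IRET -> resume MAIN at PC=0 (depth now 0) [depth=0]
Event 10 (EXEC): [MAIN] PC=0: INC 4 -> ACC=-5 [depth=0]
Event 11 (EXEC): [MAIN] PC=1: INC 2 -> ACC=-3 [depth=0]
Event 12 (EXEC): [MAIN] PC=2: DEC 4 -> ACC=-7 [depth=0]
Event 13 (EXEC): [MAIN] PC=3: NOP [depth=0]
Event 14 (EXEC): [MAIN] PC=4: INC 5 -> ACC=-2 [depth=0]
Event 15 (EXEC): [MAIN] PC=5: HALT [depth=0]
Max depth observed: 1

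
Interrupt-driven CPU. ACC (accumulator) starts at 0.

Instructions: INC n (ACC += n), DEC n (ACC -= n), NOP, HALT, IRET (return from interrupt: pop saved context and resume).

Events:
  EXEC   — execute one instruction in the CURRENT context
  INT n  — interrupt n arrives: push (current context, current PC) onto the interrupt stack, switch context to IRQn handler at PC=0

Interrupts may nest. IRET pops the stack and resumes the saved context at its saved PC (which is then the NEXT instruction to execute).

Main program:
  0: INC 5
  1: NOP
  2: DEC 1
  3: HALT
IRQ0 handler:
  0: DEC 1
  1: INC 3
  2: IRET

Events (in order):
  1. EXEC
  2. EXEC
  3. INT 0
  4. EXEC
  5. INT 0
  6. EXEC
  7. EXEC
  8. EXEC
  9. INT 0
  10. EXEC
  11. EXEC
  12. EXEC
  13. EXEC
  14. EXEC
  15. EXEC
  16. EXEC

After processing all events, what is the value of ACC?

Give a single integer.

Answer: 10

Derivation:
Event 1 (EXEC): [MAIN] PC=0: INC 5 -> ACC=5
Event 2 (EXEC): [MAIN] PC=1: NOP
Event 3 (INT 0): INT 0 arrives: push (MAIN, PC=2), enter IRQ0 at PC=0 (depth now 1)
Event 4 (EXEC): [IRQ0] PC=0: DEC 1 -> ACC=4
Event 5 (INT 0): INT 0 arrives: push (IRQ0, PC=1), enter IRQ0 at PC=0 (depth now 2)
Event 6 (EXEC): [IRQ0] PC=0: DEC 1 -> ACC=3
Event 7 (EXEC): [IRQ0] PC=1: INC 3 -> ACC=6
Event 8 (EXEC): [IRQ0] PC=2: IRET -> resume IRQ0 at PC=1 (depth now 1)
Event 9 (INT 0): INT 0 arrives: push (IRQ0, PC=1), enter IRQ0 at PC=0 (depth now 2)
Event 10 (EXEC): [IRQ0] PC=0: DEC 1 -> ACC=5
Event 11 (EXEC): [IRQ0] PC=1: INC 3 -> ACC=8
Event 12 (EXEC): [IRQ0] PC=2: IRET -> resume IRQ0 at PC=1 (depth now 1)
Event 13 (EXEC): [IRQ0] PC=1: INC 3 -> ACC=11
Event 14 (EXEC): [IRQ0] PC=2: IRET -> resume MAIN at PC=2 (depth now 0)
Event 15 (EXEC): [MAIN] PC=2: DEC 1 -> ACC=10
Event 16 (EXEC): [MAIN] PC=3: HALT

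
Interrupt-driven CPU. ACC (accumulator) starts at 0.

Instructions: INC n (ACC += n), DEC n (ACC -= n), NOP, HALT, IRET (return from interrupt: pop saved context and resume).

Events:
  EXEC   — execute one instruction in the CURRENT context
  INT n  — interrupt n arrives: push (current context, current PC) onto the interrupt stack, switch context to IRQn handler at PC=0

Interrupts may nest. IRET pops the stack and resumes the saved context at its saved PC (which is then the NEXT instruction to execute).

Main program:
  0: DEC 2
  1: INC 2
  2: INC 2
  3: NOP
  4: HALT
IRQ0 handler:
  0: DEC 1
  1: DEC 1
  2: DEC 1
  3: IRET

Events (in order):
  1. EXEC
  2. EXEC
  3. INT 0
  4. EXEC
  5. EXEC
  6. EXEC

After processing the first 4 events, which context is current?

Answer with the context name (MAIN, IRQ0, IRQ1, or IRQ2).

Answer: IRQ0

Derivation:
Event 1 (EXEC): [MAIN] PC=0: DEC 2 -> ACC=-2
Event 2 (EXEC): [MAIN] PC=1: INC 2 -> ACC=0
Event 3 (INT 0): INT 0 arrives: push (MAIN, PC=2), enter IRQ0 at PC=0 (depth now 1)
Event 4 (EXEC): [IRQ0] PC=0: DEC 1 -> ACC=-1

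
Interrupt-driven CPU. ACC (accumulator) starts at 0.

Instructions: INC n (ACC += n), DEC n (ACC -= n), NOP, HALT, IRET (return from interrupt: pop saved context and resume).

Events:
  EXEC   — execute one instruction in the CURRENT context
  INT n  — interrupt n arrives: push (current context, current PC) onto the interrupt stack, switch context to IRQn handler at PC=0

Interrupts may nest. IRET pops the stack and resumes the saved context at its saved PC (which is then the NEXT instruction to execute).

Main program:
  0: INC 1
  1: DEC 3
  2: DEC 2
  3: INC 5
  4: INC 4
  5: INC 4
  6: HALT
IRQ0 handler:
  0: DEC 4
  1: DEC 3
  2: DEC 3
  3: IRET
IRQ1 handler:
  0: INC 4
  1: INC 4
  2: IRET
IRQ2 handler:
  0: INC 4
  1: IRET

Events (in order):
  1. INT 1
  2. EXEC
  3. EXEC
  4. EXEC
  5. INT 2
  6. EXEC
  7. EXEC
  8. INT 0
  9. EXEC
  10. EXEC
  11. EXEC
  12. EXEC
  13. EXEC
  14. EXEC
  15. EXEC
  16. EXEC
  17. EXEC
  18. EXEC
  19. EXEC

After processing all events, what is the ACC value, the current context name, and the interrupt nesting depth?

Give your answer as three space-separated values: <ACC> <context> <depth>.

Event 1 (INT 1): INT 1 arrives: push (MAIN, PC=0), enter IRQ1 at PC=0 (depth now 1)
Event 2 (EXEC): [IRQ1] PC=0: INC 4 -> ACC=4
Event 3 (EXEC): [IRQ1] PC=1: INC 4 -> ACC=8
Event 4 (EXEC): [IRQ1] PC=2: IRET -> resume MAIN at PC=0 (depth now 0)
Event 5 (INT 2): INT 2 arrives: push (MAIN, PC=0), enter IRQ2 at PC=0 (depth now 1)
Event 6 (EXEC): [IRQ2] PC=0: INC 4 -> ACC=12
Event 7 (EXEC): [IRQ2] PC=1: IRET -> resume MAIN at PC=0 (depth now 0)
Event 8 (INT 0): INT 0 arrives: push (MAIN, PC=0), enter IRQ0 at PC=0 (depth now 1)
Event 9 (EXEC): [IRQ0] PC=0: DEC 4 -> ACC=8
Event 10 (EXEC): [IRQ0] PC=1: DEC 3 -> ACC=5
Event 11 (EXEC): [IRQ0] PC=2: DEC 3 -> ACC=2
Event 12 (EXEC): [IRQ0] PC=3: IRET -> resume MAIN at PC=0 (depth now 0)
Event 13 (EXEC): [MAIN] PC=0: INC 1 -> ACC=3
Event 14 (EXEC): [MAIN] PC=1: DEC 3 -> ACC=0
Event 15 (EXEC): [MAIN] PC=2: DEC 2 -> ACC=-2
Event 16 (EXEC): [MAIN] PC=3: INC 5 -> ACC=3
Event 17 (EXEC): [MAIN] PC=4: INC 4 -> ACC=7
Event 18 (EXEC): [MAIN] PC=5: INC 4 -> ACC=11
Event 19 (EXEC): [MAIN] PC=6: HALT

Answer: 11 MAIN 0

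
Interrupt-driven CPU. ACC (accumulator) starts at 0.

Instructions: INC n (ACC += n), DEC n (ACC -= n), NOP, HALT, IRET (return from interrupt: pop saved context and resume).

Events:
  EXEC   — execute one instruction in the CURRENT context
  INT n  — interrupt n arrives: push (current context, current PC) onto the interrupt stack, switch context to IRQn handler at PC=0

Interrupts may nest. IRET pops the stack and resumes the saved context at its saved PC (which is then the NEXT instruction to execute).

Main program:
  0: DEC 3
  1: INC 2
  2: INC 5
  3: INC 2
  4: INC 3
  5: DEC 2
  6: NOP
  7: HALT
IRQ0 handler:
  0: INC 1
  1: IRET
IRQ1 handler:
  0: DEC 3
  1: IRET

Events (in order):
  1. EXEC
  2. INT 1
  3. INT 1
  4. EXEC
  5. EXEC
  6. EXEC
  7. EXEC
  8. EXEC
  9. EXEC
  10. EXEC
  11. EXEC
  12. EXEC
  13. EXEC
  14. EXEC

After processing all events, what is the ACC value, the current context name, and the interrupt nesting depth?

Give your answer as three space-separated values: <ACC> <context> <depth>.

Answer: 1 MAIN 0

Derivation:
Event 1 (EXEC): [MAIN] PC=0: DEC 3 -> ACC=-3
Event 2 (INT 1): INT 1 arrives: push (MAIN, PC=1), enter IRQ1 at PC=0 (depth now 1)
Event 3 (INT 1): INT 1 arrives: push (IRQ1, PC=0), enter IRQ1 at PC=0 (depth now 2)
Event 4 (EXEC): [IRQ1] PC=0: DEC 3 -> ACC=-6
Event 5 (EXEC): [IRQ1] PC=1: IRET -> resume IRQ1 at PC=0 (depth now 1)
Event 6 (EXEC): [IRQ1] PC=0: DEC 3 -> ACC=-9
Event 7 (EXEC): [IRQ1] PC=1: IRET -> resume MAIN at PC=1 (depth now 0)
Event 8 (EXEC): [MAIN] PC=1: INC 2 -> ACC=-7
Event 9 (EXEC): [MAIN] PC=2: INC 5 -> ACC=-2
Event 10 (EXEC): [MAIN] PC=3: INC 2 -> ACC=0
Event 11 (EXEC): [MAIN] PC=4: INC 3 -> ACC=3
Event 12 (EXEC): [MAIN] PC=5: DEC 2 -> ACC=1
Event 13 (EXEC): [MAIN] PC=6: NOP
Event 14 (EXEC): [MAIN] PC=7: HALT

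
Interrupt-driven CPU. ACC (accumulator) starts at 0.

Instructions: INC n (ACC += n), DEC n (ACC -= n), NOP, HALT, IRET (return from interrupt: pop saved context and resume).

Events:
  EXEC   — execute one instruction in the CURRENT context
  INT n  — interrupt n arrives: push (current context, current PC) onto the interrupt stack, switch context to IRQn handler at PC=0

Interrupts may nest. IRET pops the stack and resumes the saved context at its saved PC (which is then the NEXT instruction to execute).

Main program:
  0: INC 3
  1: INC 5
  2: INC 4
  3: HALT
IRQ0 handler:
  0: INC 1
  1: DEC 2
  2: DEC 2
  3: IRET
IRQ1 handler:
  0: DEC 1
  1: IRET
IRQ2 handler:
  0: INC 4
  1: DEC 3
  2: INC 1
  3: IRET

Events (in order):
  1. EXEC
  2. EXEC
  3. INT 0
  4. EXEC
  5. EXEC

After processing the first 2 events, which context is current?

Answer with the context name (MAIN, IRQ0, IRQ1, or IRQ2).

Answer: MAIN

Derivation:
Event 1 (EXEC): [MAIN] PC=0: INC 3 -> ACC=3
Event 2 (EXEC): [MAIN] PC=1: INC 5 -> ACC=8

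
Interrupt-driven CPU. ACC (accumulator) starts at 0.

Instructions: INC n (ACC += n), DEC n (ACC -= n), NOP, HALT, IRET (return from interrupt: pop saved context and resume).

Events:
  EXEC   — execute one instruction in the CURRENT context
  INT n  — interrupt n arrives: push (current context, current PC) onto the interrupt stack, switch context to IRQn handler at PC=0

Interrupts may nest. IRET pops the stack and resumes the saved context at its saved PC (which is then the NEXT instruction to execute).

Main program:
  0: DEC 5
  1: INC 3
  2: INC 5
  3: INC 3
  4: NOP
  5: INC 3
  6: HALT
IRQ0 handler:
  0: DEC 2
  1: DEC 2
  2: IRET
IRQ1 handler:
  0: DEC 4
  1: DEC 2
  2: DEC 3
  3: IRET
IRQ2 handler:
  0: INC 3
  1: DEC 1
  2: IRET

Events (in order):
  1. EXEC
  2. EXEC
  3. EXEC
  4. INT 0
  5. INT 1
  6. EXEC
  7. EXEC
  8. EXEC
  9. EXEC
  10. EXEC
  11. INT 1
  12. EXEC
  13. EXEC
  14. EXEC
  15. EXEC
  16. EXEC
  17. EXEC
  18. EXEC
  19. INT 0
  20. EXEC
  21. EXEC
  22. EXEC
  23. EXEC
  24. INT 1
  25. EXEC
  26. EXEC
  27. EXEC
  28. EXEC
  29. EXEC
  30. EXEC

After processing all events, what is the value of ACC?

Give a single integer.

Event 1 (EXEC): [MAIN] PC=0: DEC 5 -> ACC=-5
Event 2 (EXEC): [MAIN] PC=1: INC 3 -> ACC=-2
Event 3 (EXEC): [MAIN] PC=2: INC 5 -> ACC=3
Event 4 (INT 0): INT 0 arrives: push (MAIN, PC=3), enter IRQ0 at PC=0 (depth now 1)
Event 5 (INT 1): INT 1 arrives: push (IRQ0, PC=0), enter IRQ1 at PC=0 (depth now 2)
Event 6 (EXEC): [IRQ1] PC=0: DEC 4 -> ACC=-1
Event 7 (EXEC): [IRQ1] PC=1: DEC 2 -> ACC=-3
Event 8 (EXEC): [IRQ1] PC=2: DEC 3 -> ACC=-6
Event 9 (EXEC): [IRQ1] PC=3: IRET -> resume IRQ0 at PC=0 (depth now 1)
Event 10 (EXEC): [IRQ0] PC=0: DEC 2 -> ACC=-8
Event 11 (INT 1): INT 1 arrives: push (IRQ0, PC=1), enter IRQ1 at PC=0 (depth now 2)
Event 12 (EXEC): [IRQ1] PC=0: DEC 4 -> ACC=-12
Event 13 (EXEC): [IRQ1] PC=1: DEC 2 -> ACC=-14
Event 14 (EXEC): [IRQ1] PC=2: DEC 3 -> ACC=-17
Event 15 (EXEC): [IRQ1] PC=3: IRET -> resume IRQ0 at PC=1 (depth now 1)
Event 16 (EXEC): [IRQ0] PC=1: DEC 2 -> ACC=-19
Event 17 (EXEC): [IRQ0] PC=2: IRET -> resume MAIN at PC=3 (depth now 0)
Event 18 (EXEC): [MAIN] PC=3: INC 3 -> ACC=-16
Event 19 (INT 0): INT 0 arrives: push (MAIN, PC=4), enter IRQ0 at PC=0 (depth now 1)
Event 20 (EXEC): [IRQ0] PC=0: DEC 2 -> ACC=-18
Event 21 (EXEC): [IRQ0] PC=1: DEC 2 -> ACC=-20
Event 22 (EXEC): [IRQ0] PC=2: IRET -> resume MAIN at PC=4 (depth now 0)
Event 23 (EXEC): [MAIN] PC=4: NOP
Event 24 (INT 1): INT 1 arrives: push (MAIN, PC=5), enter IRQ1 at PC=0 (depth now 1)
Event 25 (EXEC): [IRQ1] PC=0: DEC 4 -> ACC=-24
Event 26 (EXEC): [IRQ1] PC=1: DEC 2 -> ACC=-26
Event 27 (EXEC): [IRQ1] PC=2: DEC 3 -> ACC=-29
Event 28 (EXEC): [IRQ1] PC=3: IRET -> resume MAIN at PC=5 (depth now 0)
Event 29 (EXEC): [MAIN] PC=5: INC 3 -> ACC=-26
Event 30 (EXEC): [MAIN] PC=6: HALT

Answer: -26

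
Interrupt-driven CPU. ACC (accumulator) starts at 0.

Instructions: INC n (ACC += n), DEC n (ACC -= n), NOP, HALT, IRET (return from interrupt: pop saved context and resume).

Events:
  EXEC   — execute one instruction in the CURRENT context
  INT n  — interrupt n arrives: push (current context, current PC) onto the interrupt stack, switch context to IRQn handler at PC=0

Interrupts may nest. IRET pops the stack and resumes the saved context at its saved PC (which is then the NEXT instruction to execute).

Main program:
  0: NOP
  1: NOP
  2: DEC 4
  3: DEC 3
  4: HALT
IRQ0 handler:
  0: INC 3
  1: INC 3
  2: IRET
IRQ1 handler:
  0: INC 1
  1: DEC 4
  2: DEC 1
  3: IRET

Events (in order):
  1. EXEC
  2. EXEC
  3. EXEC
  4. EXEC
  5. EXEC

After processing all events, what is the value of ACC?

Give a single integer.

Answer: -7

Derivation:
Event 1 (EXEC): [MAIN] PC=0: NOP
Event 2 (EXEC): [MAIN] PC=1: NOP
Event 3 (EXEC): [MAIN] PC=2: DEC 4 -> ACC=-4
Event 4 (EXEC): [MAIN] PC=3: DEC 3 -> ACC=-7
Event 5 (EXEC): [MAIN] PC=4: HALT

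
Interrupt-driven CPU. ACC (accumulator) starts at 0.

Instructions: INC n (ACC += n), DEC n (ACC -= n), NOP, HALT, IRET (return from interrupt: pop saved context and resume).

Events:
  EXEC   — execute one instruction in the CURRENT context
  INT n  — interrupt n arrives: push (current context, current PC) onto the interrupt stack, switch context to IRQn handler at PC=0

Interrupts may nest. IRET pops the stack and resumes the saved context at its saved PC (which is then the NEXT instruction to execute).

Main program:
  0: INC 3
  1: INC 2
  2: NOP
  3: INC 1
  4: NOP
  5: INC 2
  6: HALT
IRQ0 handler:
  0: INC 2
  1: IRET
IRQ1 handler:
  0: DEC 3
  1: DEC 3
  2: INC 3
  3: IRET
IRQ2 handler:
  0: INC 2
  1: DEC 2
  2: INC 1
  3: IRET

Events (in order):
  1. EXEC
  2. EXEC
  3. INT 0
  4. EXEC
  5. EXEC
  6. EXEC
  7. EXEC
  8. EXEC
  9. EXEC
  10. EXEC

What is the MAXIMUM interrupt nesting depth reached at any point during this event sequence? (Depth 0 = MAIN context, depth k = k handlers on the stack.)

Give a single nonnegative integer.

Event 1 (EXEC): [MAIN] PC=0: INC 3 -> ACC=3 [depth=0]
Event 2 (EXEC): [MAIN] PC=1: INC 2 -> ACC=5 [depth=0]
Event 3 (INT 0): INT 0 arrives: push (MAIN, PC=2), enter IRQ0 at PC=0 (depth now 1) [depth=1]
Event 4 (EXEC): [IRQ0] PC=0: INC 2 -> ACC=7 [depth=1]
Event 5 (EXEC): [IRQ0] PC=1: IRET -> resume MAIN at PC=2 (depth now 0) [depth=0]
Event 6 (EXEC): [MAIN] PC=2: NOP [depth=0]
Event 7 (EXEC): [MAIN] PC=3: INC 1 -> ACC=8 [depth=0]
Event 8 (EXEC): [MAIN] PC=4: NOP [depth=0]
Event 9 (EXEC): [MAIN] PC=5: INC 2 -> ACC=10 [depth=0]
Event 10 (EXEC): [MAIN] PC=6: HALT [depth=0]
Max depth observed: 1

Answer: 1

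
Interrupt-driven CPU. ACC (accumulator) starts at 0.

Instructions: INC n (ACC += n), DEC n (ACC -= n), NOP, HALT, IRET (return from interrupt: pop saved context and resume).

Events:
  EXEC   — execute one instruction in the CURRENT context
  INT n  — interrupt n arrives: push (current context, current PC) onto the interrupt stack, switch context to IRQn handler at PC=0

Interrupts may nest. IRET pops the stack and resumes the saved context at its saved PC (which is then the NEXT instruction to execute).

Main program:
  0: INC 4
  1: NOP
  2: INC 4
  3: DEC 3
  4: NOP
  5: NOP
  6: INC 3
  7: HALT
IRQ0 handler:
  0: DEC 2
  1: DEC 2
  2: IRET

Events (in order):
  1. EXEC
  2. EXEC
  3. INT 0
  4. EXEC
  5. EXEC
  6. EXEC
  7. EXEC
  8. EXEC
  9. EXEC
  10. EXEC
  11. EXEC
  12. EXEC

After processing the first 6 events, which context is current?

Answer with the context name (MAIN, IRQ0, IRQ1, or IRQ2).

Answer: MAIN

Derivation:
Event 1 (EXEC): [MAIN] PC=0: INC 4 -> ACC=4
Event 2 (EXEC): [MAIN] PC=1: NOP
Event 3 (INT 0): INT 0 arrives: push (MAIN, PC=2), enter IRQ0 at PC=0 (depth now 1)
Event 4 (EXEC): [IRQ0] PC=0: DEC 2 -> ACC=2
Event 5 (EXEC): [IRQ0] PC=1: DEC 2 -> ACC=0
Event 6 (EXEC): [IRQ0] PC=2: IRET -> resume MAIN at PC=2 (depth now 0)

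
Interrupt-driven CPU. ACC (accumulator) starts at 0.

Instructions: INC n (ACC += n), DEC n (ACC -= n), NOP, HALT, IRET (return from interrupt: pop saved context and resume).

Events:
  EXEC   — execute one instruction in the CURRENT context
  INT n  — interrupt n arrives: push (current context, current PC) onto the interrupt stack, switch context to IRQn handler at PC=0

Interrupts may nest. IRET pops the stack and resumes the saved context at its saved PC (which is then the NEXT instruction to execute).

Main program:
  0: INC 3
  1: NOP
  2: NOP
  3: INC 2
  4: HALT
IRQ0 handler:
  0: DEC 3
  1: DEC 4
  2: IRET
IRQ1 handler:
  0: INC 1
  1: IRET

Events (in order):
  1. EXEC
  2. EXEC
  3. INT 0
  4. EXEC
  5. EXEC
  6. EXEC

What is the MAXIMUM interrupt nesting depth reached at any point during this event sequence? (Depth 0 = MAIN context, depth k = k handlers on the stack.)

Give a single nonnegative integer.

Answer: 1

Derivation:
Event 1 (EXEC): [MAIN] PC=0: INC 3 -> ACC=3 [depth=0]
Event 2 (EXEC): [MAIN] PC=1: NOP [depth=0]
Event 3 (INT 0): INT 0 arrives: push (MAIN, PC=2), enter IRQ0 at PC=0 (depth now 1) [depth=1]
Event 4 (EXEC): [IRQ0] PC=0: DEC 3 -> ACC=0 [depth=1]
Event 5 (EXEC): [IRQ0] PC=1: DEC 4 -> ACC=-4 [depth=1]
Event 6 (EXEC): [IRQ0] PC=2: IRET -> resume MAIN at PC=2 (depth now 0) [depth=0]
Max depth observed: 1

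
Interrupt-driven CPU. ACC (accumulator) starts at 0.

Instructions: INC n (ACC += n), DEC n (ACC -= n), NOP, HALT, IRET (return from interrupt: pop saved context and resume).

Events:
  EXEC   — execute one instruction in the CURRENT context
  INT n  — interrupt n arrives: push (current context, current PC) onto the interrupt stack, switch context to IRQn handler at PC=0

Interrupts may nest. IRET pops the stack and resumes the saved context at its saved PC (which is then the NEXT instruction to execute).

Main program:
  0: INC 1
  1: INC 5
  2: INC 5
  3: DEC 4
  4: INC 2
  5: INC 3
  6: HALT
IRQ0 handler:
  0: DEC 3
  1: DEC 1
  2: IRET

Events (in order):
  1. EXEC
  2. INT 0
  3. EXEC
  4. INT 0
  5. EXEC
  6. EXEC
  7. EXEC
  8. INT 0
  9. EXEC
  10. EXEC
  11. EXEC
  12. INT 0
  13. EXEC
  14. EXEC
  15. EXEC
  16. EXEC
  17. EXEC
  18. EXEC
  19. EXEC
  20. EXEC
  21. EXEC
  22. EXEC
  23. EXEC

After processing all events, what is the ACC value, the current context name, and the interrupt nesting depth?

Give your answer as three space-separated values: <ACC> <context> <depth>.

Event 1 (EXEC): [MAIN] PC=0: INC 1 -> ACC=1
Event 2 (INT 0): INT 0 arrives: push (MAIN, PC=1), enter IRQ0 at PC=0 (depth now 1)
Event 3 (EXEC): [IRQ0] PC=0: DEC 3 -> ACC=-2
Event 4 (INT 0): INT 0 arrives: push (IRQ0, PC=1), enter IRQ0 at PC=0 (depth now 2)
Event 5 (EXEC): [IRQ0] PC=0: DEC 3 -> ACC=-5
Event 6 (EXEC): [IRQ0] PC=1: DEC 1 -> ACC=-6
Event 7 (EXEC): [IRQ0] PC=2: IRET -> resume IRQ0 at PC=1 (depth now 1)
Event 8 (INT 0): INT 0 arrives: push (IRQ0, PC=1), enter IRQ0 at PC=0 (depth now 2)
Event 9 (EXEC): [IRQ0] PC=0: DEC 3 -> ACC=-9
Event 10 (EXEC): [IRQ0] PC=1: DEC 1 -> ACC=-10
Event 11 (EXEC): [IRQ0] PC=2: IRET -> resume IRQ0 at PC=1 (depth now 1)
Event 12 (INT 0): INT 0 arrives: push (IRQ0, PC=1), enter IRQ0 at PC=0 (depth now 2)
Event 13 (EXEC): [IRQ0] PC=0: DEC 3 -> ACC=-13
Event 14 (EXEC): [IRQ0] PC=1: DEC 1 -> ACC=-14
Event 15 (EXEC): [IRQ0] PC=2: IRET -> resume IRQ0 at PC=1 (depth now 1)
Event 16 (EXEC): [IRQ0] PC=1: DEC 1 -> ACC=-15
Event 17 (EXEC): [IRQ0] PC=2: IRET -> resume MAIN at PC=1 (depth now 0)
Event 18 (EXEC): [MAIN] PC=1: INC 5 -> ACC=-10
Event 19 (EXEC): [MAIN] PC=2: INC 5 -> ACC=-5
Event 20 (EXEC): [MAIN] PC=3: DEC 4 -> ACC=-9
Event 21 (EXEC): [MAIN] PC=4: INC 2 -> ACC=-7
Event 22 (EXEC): [MAIN] PC=5: INC 3 -> ACC=-4
Event 23 (EXEC): [MAIN] PC=6: HALT

Answer: -4 MAIN 0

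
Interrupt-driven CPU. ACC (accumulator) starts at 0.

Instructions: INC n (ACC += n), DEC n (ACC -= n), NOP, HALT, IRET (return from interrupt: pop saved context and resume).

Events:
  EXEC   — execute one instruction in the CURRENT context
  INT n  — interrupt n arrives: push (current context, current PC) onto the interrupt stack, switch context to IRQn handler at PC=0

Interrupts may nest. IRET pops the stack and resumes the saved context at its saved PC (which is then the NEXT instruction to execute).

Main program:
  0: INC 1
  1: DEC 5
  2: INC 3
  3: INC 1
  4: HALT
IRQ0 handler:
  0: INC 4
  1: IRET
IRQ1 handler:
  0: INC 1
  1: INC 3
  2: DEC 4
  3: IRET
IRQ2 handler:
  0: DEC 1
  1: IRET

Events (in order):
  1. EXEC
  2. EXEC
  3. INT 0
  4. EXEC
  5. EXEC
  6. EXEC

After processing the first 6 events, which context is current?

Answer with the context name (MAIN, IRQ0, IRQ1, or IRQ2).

Answer: MAIN

Derivation:
Event 1 (EXEC): [MAIN] PC=0: INC 1 -> ACC=1
Event 2 (EXEC): [MAIN] PC=1: DEC 5 -> ACC=-4
Event 3 (INT 0): INT 0 arrives: push (MAIN, PC=2), enter IRQ0 at PC=0 (depth now 1)
Event 4 (EXEC): [IRQ0] PC=0: INC 4 -> ACC=0
Event 5 (EXEC): [IRQ0] PC=1: IRET -> resume MAIN at PC=2 (depth now 0)
Event 6 (EXEC): [MAIN] PC=2: INC 3 -> ACC=3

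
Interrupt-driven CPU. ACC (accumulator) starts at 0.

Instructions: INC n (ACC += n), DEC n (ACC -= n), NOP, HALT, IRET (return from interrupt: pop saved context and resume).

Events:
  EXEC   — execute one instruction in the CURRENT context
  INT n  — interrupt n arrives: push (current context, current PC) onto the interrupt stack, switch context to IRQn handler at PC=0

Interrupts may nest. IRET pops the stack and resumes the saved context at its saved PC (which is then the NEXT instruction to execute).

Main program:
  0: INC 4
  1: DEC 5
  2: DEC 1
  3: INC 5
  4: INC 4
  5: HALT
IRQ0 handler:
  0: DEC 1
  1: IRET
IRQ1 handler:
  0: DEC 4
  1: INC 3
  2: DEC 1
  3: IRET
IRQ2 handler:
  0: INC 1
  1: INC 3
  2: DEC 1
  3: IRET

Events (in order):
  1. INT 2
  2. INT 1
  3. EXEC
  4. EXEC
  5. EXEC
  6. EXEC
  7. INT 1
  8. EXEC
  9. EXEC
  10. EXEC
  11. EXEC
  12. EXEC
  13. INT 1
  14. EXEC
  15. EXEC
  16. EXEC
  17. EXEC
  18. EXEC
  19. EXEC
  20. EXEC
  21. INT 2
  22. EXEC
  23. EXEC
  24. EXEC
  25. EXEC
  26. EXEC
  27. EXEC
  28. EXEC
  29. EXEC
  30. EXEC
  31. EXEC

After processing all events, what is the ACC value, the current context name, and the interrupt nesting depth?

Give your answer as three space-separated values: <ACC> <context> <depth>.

Answer: 7 MAIN 0

Derivation:
Event 1 (INT 2): INT 2 arrives: push (MAIN, PC=0), enter IRQ2 at PC=0 (depth now 1)
Event 2 (INT 1): INT 1 arrives: push (IRQ2, PC=0), enter IRQ1 at PC=0 (depth now 2)
Event 3 (EXEC): [IRQ1] PC=0: DEC 4 -> ACC=-4
Event 4 (EXEC): [IRQ1] PC=1: INC 3 -> ACC=-1
Event 5 (EXEC): [IRQ1] PC=2: DEC 1 -> ACC=-2
Event 6 (EXEC): [IRQ1] PC=3: IRET -> resume IRQ2 at PC=0 (depth now 1)
Event 7 (INT 1): INT 1 arrives: push (IRQ2, PC=0), enter IRQ1 at PC=0 (depth now 2)
Event 8 (EXEC): [IRQ1] PC=0: DEC 4 -> ACC=-6
Event 9 (EXEC): [IRQ1] PC=1: INC 3 -> ACC=-3
Event 10 (EXEC): [IRQ1] PC=2: DEC 1 -> ACC=-4
Event 11 (EXEC): [IRQ1] PC=3: IRET -> resume IRQ2 at PC=0 (depth now 1)
Event 12 (EXEC): [IRQ2] PC=0: INC 1 -> ACC=-3
Event 13 (INT 1): INT 1 arrives: push (IRQ2, PC=1), enter IRQ1 at PC=0 (depth now 2)
Event 14 (EXEC): [IRQ1] PC=0: DEC 4 -> ACC=-7
Event 15 (EXEC): [IRQ1] PC=1: INC 3 -> ACC=-4
Event 16 (EXEC): [IRQ1] PC=2: DEC 1 -> ACC=-5
Event 17 (EXEC): [IRQ1] PC=3: IRET -> resume IRQ2 at PC=1 (depth now 1)
Event 18 (EXEC): [IRQ2] PC=1: INC 3 -> ACC=-2
Event 19 (EXEC): [IRQ2] PC=2: DEC 1 -> ACC=-3
Event 20 (EXEC): [IRQ2] PC=3: IRET -> resume MAIN at PC=0 (depth now 0)
Event 21 (INT 2): INT 2 arrives: push (MAIN, PC=0), enter IRQ2 at PC=0 (depth now 1)
Event 22 (EXEC): [IRQ2] PC=0: INC 1 -> ACC=-2
Event 23 (EXEC): [IRQ2] PC=1: INC 3 -> ACC=1
Event 24 (EXEC): [IRQ2] PC=2: DEC 1 -> ACC=0
Event 25 (EXEC): [IRQ2] PC=3: IRET -> resume MAIN at PC=0 (depth now 0)
Event 26 (EXEC): [MAIN] PC=0: INC 4 -> ACC=4
Event 27 (EXEC): [MAIN] PC=1: DEC 5 -> ACC=-1
Event 28 (EXEC): [MAIN] PC=2: DEC 1 -> ACC=-2
Event 29 (EXEC): [MAIN] PC=3: INC 5 -> ACC=3
Event 30 (EXEC): [MAIN] PC=4: INC 4 -> ACC=7
Event 31 (EXEC): [MAIN] PC=5: HALT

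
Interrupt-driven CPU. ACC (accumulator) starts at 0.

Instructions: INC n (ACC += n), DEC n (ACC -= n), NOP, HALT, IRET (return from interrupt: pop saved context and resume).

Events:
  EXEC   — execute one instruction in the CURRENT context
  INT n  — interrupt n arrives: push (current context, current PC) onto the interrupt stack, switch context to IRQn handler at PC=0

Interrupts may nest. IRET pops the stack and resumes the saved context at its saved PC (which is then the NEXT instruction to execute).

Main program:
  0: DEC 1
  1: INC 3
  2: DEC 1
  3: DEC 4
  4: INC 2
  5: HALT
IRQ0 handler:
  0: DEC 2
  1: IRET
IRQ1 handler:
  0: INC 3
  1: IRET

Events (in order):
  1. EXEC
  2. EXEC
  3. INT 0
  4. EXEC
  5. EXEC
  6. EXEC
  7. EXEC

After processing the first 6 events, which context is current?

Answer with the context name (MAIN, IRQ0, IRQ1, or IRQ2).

Answer: MAIN

Derivation:
Event 1 (EXEC): [MAIN] PC=0: DEC 1 -> ACC=-1
Event 2 (EXEC): [MAIN] PC=1: INC 3 -> ACC=2
Event 3 (INT 0): INT 0 arrives: push (MAIN, PC=2), enter IRQ0 at PC=0 (depth now 1)
Event 4 (EXEC): [IRQ0] PC=0: DEC 2 -> ACC=0
Event 5 (EXEC): [IRQ0] PC=1: IRET -> resume MAIN at PC=2 (depth now 0)
Event 6 (EXEC): [MAIN] PC=2: DEC 1 -> ACC=-1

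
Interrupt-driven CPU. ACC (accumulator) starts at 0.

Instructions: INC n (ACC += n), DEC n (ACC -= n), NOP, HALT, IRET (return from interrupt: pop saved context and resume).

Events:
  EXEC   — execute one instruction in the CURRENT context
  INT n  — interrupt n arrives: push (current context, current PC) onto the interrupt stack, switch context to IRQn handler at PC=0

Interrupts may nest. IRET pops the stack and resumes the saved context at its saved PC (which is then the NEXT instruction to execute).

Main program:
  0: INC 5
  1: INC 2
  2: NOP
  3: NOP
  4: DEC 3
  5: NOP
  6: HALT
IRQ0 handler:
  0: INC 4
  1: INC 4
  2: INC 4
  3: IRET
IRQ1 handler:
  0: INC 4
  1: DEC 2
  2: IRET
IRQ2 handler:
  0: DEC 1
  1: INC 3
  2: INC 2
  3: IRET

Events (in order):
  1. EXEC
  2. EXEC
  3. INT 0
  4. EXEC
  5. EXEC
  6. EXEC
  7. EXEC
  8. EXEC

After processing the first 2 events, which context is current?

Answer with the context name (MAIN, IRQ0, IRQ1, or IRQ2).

Event 1 (EXEC): [MAIN] PC=0: INC 5 -> ACC=5
Event 2 (EXEC): [MAIN] PC=1: INC 2 -> ACC=7

Answer: MAIN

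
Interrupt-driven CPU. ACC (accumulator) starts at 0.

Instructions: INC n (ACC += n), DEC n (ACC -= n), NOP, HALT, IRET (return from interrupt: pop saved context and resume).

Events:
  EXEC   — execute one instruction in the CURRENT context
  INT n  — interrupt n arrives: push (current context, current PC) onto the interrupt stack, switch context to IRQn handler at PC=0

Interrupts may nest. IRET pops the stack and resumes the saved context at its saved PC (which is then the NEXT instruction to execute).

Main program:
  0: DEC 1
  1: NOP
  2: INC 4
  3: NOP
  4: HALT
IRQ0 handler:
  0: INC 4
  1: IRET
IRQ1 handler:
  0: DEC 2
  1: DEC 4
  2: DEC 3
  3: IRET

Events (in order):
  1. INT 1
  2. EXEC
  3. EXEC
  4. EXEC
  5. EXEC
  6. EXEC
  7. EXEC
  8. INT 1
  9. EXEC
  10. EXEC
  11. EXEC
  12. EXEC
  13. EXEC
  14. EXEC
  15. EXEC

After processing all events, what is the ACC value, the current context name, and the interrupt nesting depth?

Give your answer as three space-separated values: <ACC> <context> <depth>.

Event 1 (INT 1): INT 1 arrives: push (MAIN, PC=0), enter IRQ1 at PC=0 (depth now 1)
Event 2 (EXEC): [IRQ1] PC=0: DEC 2 -> ACC=-2
Event 3 (EXEC): [IRQ1] PC=1: DEC 4 -> ACC=-6
Event 4 (EXEC): [IRQ1] PC=2: DEC 3 -> ACC=-9
Event 5 (EXEC): [IRQ1] PC=3: IRET -> resume MAIN at PC=0 (depth now 0)
Event 6 (EXEC): [MAIN] PC=0: DEC 1 -> ACC=-10
Event 7 (EXEC): [MAIN] PC=1: NOP
Event 8 (INT 1): INT 1 arrives: push (MAIN, PC=2), enter IRQ1 at PC=0 (depth now 1)
Event 9 (EXEC): [IRQ1] PC=0: DEC 2 -> ACC=-12
Event 10 (EXEC): [IRQ1] PC=1: DEC 4 -> ACC=-16
Event 11 (EXEC): [IRQ1] PC=2: DEC 3 -> ACC=-19
Event 12 (EXEC): [IRQ1] PC=3: IRET -> resume MAIN at PC=2 (depth now 0)
Event 13 (EXEC): [MAIN] PC=2: INC 4 -> ACC=-15
Event 14 (EXEC): [MAIN] PC=3: NOP
Event 15 (EXEC): [MAIN] PC=4: HALT

Answer: -15 MAIN 0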